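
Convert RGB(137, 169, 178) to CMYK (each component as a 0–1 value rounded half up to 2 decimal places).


R'=137/255≈0.5373, G'=169/255≈0.6627, B'=178/255≈0.6980
K = 1 - max(R',G',B') = 1 - 178/255 = 77/255 = 0.30196… → 0.30
(1-R'-K)/(1-K) simplifies to (max-R)/max with max = 178:
C = (178-137)/178 = 41/178 = 0.23033… → 0.23
M = (178-169)/178 = 9/178 = 0.05056… → 0.05
Y = (178-178)/178 = 0/178 = 0 → 0.00
= CMYK(0.23, 0.05, 0.00, 0.30)


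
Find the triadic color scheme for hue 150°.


Triadic: equally spaced at 120° intervals
H1 = 150°
H2 = (150 + 120) mod 360 = 270°
H3 = (150 + 240) mod 360 = 30°
Triadic = 150°, 270°, 30°


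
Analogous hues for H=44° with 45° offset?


Base hue: 44°
Left analog: (44 - 45) mod 360 = 359°
Right analog: (44 + 45) mod 360 = 89°
Analogous hues = 359° and 89°


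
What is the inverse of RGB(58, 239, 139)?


Invert: (255-R, 255-G, 255-B)
R: 255-58 = 197
G: 255-239 = 16
B: 255-139 = 116
= RGB(197, 16, 116)


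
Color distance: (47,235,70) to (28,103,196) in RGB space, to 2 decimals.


d = √[(R₁-R₂)² + (G₁-G₂)² + (B₁-B₂)²]
d = √[(47-28)² + (235-103)² + (70-196)²]
d = √[361 + 17424 + 15876]
d = √33661
d ≈ 183.47


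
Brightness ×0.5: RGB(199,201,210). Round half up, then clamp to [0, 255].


Multiply each channel by 0.5, round half up, clamp to [0, 255]
R: 199×0.5 = 99.5 → round → 100
G: 201×0.5 = 100.5 → round → 101
B: 210×0.5 = 105
= RGB(100, 101, 105)


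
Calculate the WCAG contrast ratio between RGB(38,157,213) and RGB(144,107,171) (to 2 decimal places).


Linearize each sRGB channel c=v/255: c/12.92 if c ≤ 0.04045 else ((c+0.055)/1.055)^2.4
L = 0.2126×R_lin + 0.7152×G_lin + 0.0722×B_lin
Color 1 (38,157,213):
  R=38: 38/255≈0.1490 > 0.04045 → ((0.1490+0.055)/1.055)^2.4 ≈ 0.01938
  G=157: 157/255≈0.6157 > 0.04045 → ((0.6157+0.055)/1.055)^2.4 ≈ 0.33716
  B=213: 213/255≈0.8353 > 0.04045 → ((0.8353+0.055)/1.055)^2.4 ≈ 0.66539
  L1 = 0.2126×0.01938 + 0.7152×0.33716 + 0.0722×0.66539 ≈ 0.29330
Color 2 (144,107,171):
  R=144: 144/255≈0.5647 > 0.04045 → ((0.5647+0.055)/1.055)^2.4 ≈ 0.27889
  G=107: 107/255≈0.4196 > 0.04045 → ((0.4196+0.055)/1.055)^2.4 ≈ 0.14703
  B=171: 171/255≈0.6706 > 0.04045 → ((0.6706+0.055)/1.055)^2.4 ≈ 0.40724
  L2 = 0.2126×0.27889 + 0.7152×0.14703 + 0.0722×0.40724 ≈ 0.19385
Lighter = 0.29330, Darker = 0.19385
Ratio = (L_lighter + 0.05) / (L_darker + 0.05)
Ratio = (0.29330 + 0.05) / (0.19385 + 0.05) = 0.34330 / 0.24385 ≈ 1.4078
Ratio ≈ 1.41:1


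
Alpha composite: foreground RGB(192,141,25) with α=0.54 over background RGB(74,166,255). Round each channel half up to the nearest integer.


C = α×F + (1-α)×B, with 1-α = 0.46
R: 0.54×192 + 0.46×74 = 103.68 + 34.04 = 137.72 → 138
G: 0.54×141 + 0.46×166 = 76.14 + 76.36 = 152.50 → 153
B: 0.54×25 + 0.46×255 = 13.50 + 117.30 = 130.80 → 131
= RGB(138, 153, 131)


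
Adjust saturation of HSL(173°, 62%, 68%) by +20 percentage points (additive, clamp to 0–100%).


Original S = 62%
Adjustment = +20 percentage points
New S = 62 + (20) = 82
Clamp to [0, 100] → 82
= HSL(173°, 82%, 68%)


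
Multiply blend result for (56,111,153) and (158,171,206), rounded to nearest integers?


Multiply: C = A×B/255, rounded to nearest integer
R: 56×158/255 = 8848/255 ≈ 34.698 → 35
G: 111×171/255 = 18981/255 ≈ 74.435 → 74
B: 153×206/255 = 31518/255 ≈ 123.600 → 124
= RGB(35, 74, 124)


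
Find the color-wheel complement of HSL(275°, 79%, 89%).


Complement = opposite side of color wheel = hue + 180°
H' = (275 + 180) mod 360 = 95°
S and L unchanged.
= HSL(95°, 79%, 89%)


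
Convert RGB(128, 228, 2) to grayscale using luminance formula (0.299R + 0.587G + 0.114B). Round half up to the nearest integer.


Gray = 0.299×R + 0.587×G + 0.114×B
Gray = 0.299×128 + 0.587×228 + 0.114×2
Gray = 38.272 + 133.836 + 0.228
Gray = 172.336 → round half up → 172
Gray = 172


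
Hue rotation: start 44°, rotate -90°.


New hue = (H + rotation) mod 360
New hue = (44 -90) mod 360
= -46 mod 360
= 314°


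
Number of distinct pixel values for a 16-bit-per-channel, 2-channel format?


Total bits = 16 bits/channel × 2 channels = 32 bits
Distinct pixel values = 2^32
= 4,294,967,296 pixel values


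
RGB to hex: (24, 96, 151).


R = 24 → 18 (hex)
G = 96 → 60 (hex)
B = 151 → 97 (hex)
Hex = #186097


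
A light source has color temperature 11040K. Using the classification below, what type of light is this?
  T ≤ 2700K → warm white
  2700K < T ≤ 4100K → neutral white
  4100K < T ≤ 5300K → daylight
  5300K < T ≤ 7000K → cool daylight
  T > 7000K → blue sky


Temperature: 11040K
11040K > 7000K → blue sky
Classification: blue sky


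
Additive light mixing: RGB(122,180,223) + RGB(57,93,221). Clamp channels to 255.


Additive: each channel = min(255, C₁+C₂)
R: 122+57 = 179 → 179
G: 180+93 = 273 → 255
B: 223+221 = 444 → 255
= RGB(179, 255, 255)


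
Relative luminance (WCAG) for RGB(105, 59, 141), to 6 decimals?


Linearize each channel (sRGB transfer function): c = v/255; c_lin = c/12.92 if c ≤ 0.04045, else ((c+0.055)/1.055)^2.4
  R: 105/255 ≈ 0.411765 > 0.04045 → ((0.411765+0.055)/1.055)^2.4 ≈ 0.141263
  G: 59/255 ≈ 0.231373 > 0.04045 → ((0.231373+0.055)/1.055)^2.4 ≈ 0.043735
  B: 141/255 ≈ 0.552941 > 0.04045 → ((0.552941+0.055)/1.055)^2.4 ≈ 0.266356
R_lin = 0.141263, G_lin = 0.043735, B_lin = 0.266356
L = 0.2126×R + 0.7152×G + 0.0722×B
L = 0.2126×0.141263 + 0.7152×0.043735 + 0.0722×0.266356
L ≈ 0.080543


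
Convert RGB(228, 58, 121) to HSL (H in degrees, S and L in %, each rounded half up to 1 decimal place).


Normalize: R'=228/255≈0.8941, G'=58/255≈0.2275, B'=121/255≈0.4745
Max=228/255, Min=58/255, Δ=Max-Min=170/255
L = (Max+Min)/2 = (228+58)/510 = 286/510 = 0.56078… → L = 56.1%
L > 0.5 → S = Δ/(2-Max-Min) = 170/(510-228-58) = 170/224 = 0.75892… → S = 75.9%
(the 1/255 factors cancel in S and H, so raw channel differences can be used)
Max is R' → H = 60 × (((G-B)/Δ) mod 6) = 60 × (((58-121)/170) mod 6)
  (-63)/170 = -0.3705…; negative, so add 6 → 5.6294…
  H = 60 × 5.6294… = 337.764…° → H = 337.8°
= HSL(337.8°, 75.9%, 56.1%)


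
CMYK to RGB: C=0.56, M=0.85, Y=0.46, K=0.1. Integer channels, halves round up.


R = 255 × (1-C) × (1-K) = 255 × 0.44 × 0.90 = 100.98 → 101
G = 255 × (1-M) × (1-K) = 255 × 0.15 × 0.90 = 34.425 → 34
B = 255 × (1-Y) × (1-K) = 255 × 0.54 × 0.90 = 123.93 → 124
= RGB(101, 34, 124)


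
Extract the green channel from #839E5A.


Color: #839E5A
R = 83 = 131
G = 9E = 158
B = 5A = 90
Green = 158


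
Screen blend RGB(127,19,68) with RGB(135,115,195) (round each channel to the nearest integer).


Screen: C = 255 - (255-A)×(255-B)/255, rounded to nearest integer
R: 255 - (255-127)×(255-135)/255 = 255 - 15360/255 ≈ 255 - 60.235 = 194.765 → 195
G: 255 - (255-19)×(255-115)/255 = 255 - 33040/255 ≈ 255 - 129.569 = 125.431 → 125
B: 255 - (255-68)×(255-195)/255 = 255 - 11220/255 ≈ 255 - 44.000 = 211.000 → 211
= RGB(195, 125, 211)


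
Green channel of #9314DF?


Color: #9314DF
R = 93 = 147
G = 14 = 20
B = DF = 223
Green = 20


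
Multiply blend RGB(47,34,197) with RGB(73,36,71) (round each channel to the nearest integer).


Multiply: C = A×B/255, rounded to nearest integer
R: 47×73/255 = 3431/255 ≈ 13.455 → 13
G: 34×36/255 = 1224/255 ≈ 4.800 → 5
B: 197×71/255 = 13987/255 ≈ 54.851 → 55
= RGB(13, 5, 55)


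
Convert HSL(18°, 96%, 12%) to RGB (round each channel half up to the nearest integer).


H=18°, S=0.96, L=0.12
C = (1-|2L-1|)×S = (1-|-0.76|)×0.96 = 0.2304
H' = H/60 = 18/60 ≈ 0.3000; X = C×(1-|H' mod 2 - 1|) = 0.06912
m = L - C/2 = 0.12 - 0.1152 = 0.0048
Sector ⌊H'⌋ = 0 → (R',G',B') = (0.2304, 0.06912, 0.0)
RGB = ((R'+m)×255, (G'+m)×255, (B'+m)×255) = (59.976, 18.8496, 1.224)
Round half up → RGB(60, 19, 1)


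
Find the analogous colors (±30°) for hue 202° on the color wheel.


Base hue: 202°
Left analog: (202 - 30) mod 360 = 172°
Right analog: (202 + 30) mod 360 = 232°
Analogous hues = 172° and 232°


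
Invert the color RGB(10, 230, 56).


Invert: (255-R, 255-G, 255-B)
R: 255-10 = 245
G: 255-230 = 25
B: 255-56 = 199
= RGB(245, 25, 199)


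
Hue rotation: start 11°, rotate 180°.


New hue = (H + rotation) mod 360
New hue = (11 + 180) mod 360
= 191 mod 360
= 191°


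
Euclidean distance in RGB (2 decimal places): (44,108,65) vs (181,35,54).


d = √[(R₁-R₂)² + (G₁-G₂)² + (B₁-B₂)²]
d = √[(44-181)² + (108-35)² + (65-54)²]
d = √[18769 + 5329 + 121]
d = √24219
d ≈ 155.62


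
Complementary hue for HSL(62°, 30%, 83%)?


Complement = opposite side of color wheel = hue + 180°
H' = (62 + 180) mod 360 = 242°
S and L unchanged.
= HSL(242°, 30%, 83%)


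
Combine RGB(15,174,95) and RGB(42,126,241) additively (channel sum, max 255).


Additive: each channel = min(255, C₁+C₂)
R: 15+42 = 57 → 57
G: 174+126 = 300 → 255
B: 95+241 = 336 → 255
= RGB(57, 255, 255)


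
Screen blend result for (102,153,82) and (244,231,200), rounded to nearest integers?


Screen: C = 255 - (255-A)×(255-B)/255, rounded to nearest integer
R: 255 - (255-102)×(255-244)/255 = 255 - 1683/255 ≈ 255 - 6.600 = 248.400 → 248
G: 255 - (255-153)×(255-231)/255 = 255 - 2448/255 ≈ 255 - 9.600 = 245.400 → 245
B: 255 - (255-82)×(255-200)/255 = 255 - 9515/255 ≈ 255 - 37.314 = 217.686 → 218
= RGB(248, 245, 218)


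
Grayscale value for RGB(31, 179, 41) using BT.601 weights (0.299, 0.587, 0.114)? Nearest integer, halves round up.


Gray = 0.299×R + 0.587×G + 0.114×B
Gray = 0.299×31 + 0.587×179 + 0.114×41
Gray = 9.269 + 105.073 + 4.674
Gray = 119.016 → round half up → 119
Gray = 119


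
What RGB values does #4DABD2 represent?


4D → 77 (R)
AB → 171 (G)
D2 → 210 (B)
= RGB(77, 171, 210)


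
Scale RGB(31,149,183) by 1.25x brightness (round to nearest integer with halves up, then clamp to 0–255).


Multiply each channel by 1.25, round half up, clamp to [0, 255]
R: 31×1.25 = 38.75 → round → 39
G: 149×1.25 = 186.25 → round → 186
B: 183×1.25 = 228.75 → round → 229
= RGB(39, 186, 229)


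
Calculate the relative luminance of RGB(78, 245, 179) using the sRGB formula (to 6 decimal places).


Linearize each channel (sRGB transfer function): c = v/255; c_lin = c/12.92 if c ≤ 0.04045, else ((c+0.055)/1.055)^2.4
  R: 78/255 ≈ 0.305882 > 0.04045 → ((0.305882+0.055)/1.055)^2.4 ≈ 0.076185
  G: 245/255 ≈ 0.960784 > 0.04045 → ((0.960784+0.055)/1.055)^2.4 ≈ 0.913099
  B: 179/255 ≈ 0.701961 > 0.04045 → ((0.701961+0.055)/1.055)^2.4 ≈ 0.450786
R_lin = 0.076185, G_lin = 0.913099, B_lin = 0.450786
L = 0.2126×R + 0.7152×G + 0.0722×B
L = 0.2126×0.076185 + 0.7152×0.913099 + 0.0722×0.450786
L ≈ 0.701792


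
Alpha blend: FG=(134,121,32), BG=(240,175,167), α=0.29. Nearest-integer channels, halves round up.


C = α×F + (1-α)×B, with 1-α = 0.71
R: 0.29×134 + 0.71×240 = 38.86 + 170.40 = 209.26 → 209
G: 0.29×121 + 0.71×175 = 35.09 + 124.25 = 159.34 → 159
B: 0.29×32 + 0.71×167 = 9.28 + 118.57 = 127.85 → 128
= RGB(209, 159, 128)


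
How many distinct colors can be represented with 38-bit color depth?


Colors = 2^bits = 2^38
= 274,877,906,944 colors


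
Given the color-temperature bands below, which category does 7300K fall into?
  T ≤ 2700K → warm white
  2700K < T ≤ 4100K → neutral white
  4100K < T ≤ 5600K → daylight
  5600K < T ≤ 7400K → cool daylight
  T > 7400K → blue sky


Temperature: 7300K
5600K < 7300K ≤ 7400K → cool daylight
Classification: cool daylight


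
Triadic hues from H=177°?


Triadic: equally spaced at 120° intervals
H1 = 177°
H2 = (177 + 120) mod 360 = 297°
H3 = (177 + 240) mod 360 = 57°
Triadic = 177°, 297°, 57°


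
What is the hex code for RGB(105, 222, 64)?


R = 105 → 69 (hex)
G = 222 → DE (hex)
B = 64 → 40 (hex)
Hex = #69DE40


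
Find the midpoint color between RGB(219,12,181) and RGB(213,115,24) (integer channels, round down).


Midpoint: each channel = ⌊(C₁+C₂)/2⌋
R: ⌊(219+213)/2⌋ = 216
G: ⌊(12+115)/2⌋ = 63
B: ⌊(181+24)/2⌋ = 102
= RGB(216, 63, 102)


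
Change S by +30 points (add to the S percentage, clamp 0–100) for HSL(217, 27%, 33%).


Original S = 27%
Adjustment = +30 percentage points
New S = 27 + (30) = 57
Clamp to [0, 100] → 57
= HSL(217°, 57%, 33%)


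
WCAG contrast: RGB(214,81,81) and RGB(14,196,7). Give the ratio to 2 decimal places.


Linearize each sRGB channel c=v/255: c/12.92 if c ≤ 0.04045 else ((c+0.055)/1.055)^2.4
L = 0.2126×R_lin + 0.7152×G_lin + 0.0722×B_lin
Color 1 (214,81,81):
  R=214: 214/255≈0.8392 > 0.04045 → ((0.8392+0.055)/1.055)^2.4 ≈ 0.67244
  G=81: 81/255≈0.3176 > 0.04045 → ((0.3176+0.055)/1.055)^2.4 ≈ 0.08228
  B=81: 81/255≈0.3176 > 0.04045 → ((0.3176+0.055)/1.055)^2.4 ≈ 0.08228
  L1 = 0.2126×0.67244 + 0.7152×0.08228 + 0.0722×0.08228 ≈ 0.20775
Color 2 (14,196,7):
  R=14: 14/255≈0.0549 > 0.04045 → ((0.0549+0.055)/1.055)^2.4 ≈ 0.00439
  G=196: 196/255≈0.7686 > 0.04045 → ((0.7686+0.055)/1.055)^2.4 ≈ 0.55201
  B=7: 7/255≈0.0275 ≤ 0.04045 → 0.0275/12.92 ≈ 0.00212
  L2 = 0.2126×0.00439 + 0.7152×0.55201 + 0.0722×0.00212 ≈ 0.39589
Lighter = 0.39589, Darker = 0.20775
Ratio = (L_lighter + 0.05) / (L_darker + 0.05)
Ratio = (0.39589 + 0.05) / (0.20775 + 0.05) = 0.44589 / 0.25775 ≈ 1.7299
Ratio ≈ 1.73:1


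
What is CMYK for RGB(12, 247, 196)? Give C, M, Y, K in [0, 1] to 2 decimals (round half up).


R'=12/255≈0.0471, G'=247/255≈0.9686, B'=196/255≈0.7686
K = 1 - max(R',G',B') = 1 - 247/255 = 8/255 = 0.03137… → 0.03
(1-R'-K)/(1-K) simplifies to (max-R)/max with max = 247:
C = (247-12)/247 = 235/247 = 0.95141… → 0.95
M = (247-247)/247 = 0/247 = 0 → 0.00
Y = (247-196)/247 = 51/247 = 0.20647… → 0.21
= CMYK(0.95, 0.00, 0.21, 0.03)


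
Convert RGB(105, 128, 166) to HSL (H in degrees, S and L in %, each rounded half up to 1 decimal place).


Normalize: R'=105/255≈0.4118, G'=128/255≈0.5020, B'=166/255≈0.6510
Max=166/255, Min=105/255, Δ=Max-Min=61/255
L = (Max+Min)/2 = (166+105)/510 = 271/510 = 0.53137… → L = 53.1%
L > 0.5 → S = Δ/(2-Max-Min) = 61/(510-166-105) = 61/239 = 0.25523… → S = 25.5%
(the 1/255 factors cancel in S and H, so raw channel differences can be used)
Max is B' → H = 60 × ((R-G)/Δ + 4) = 60 × ((105-128)/61 + 4)
  -23/61 + 4 = -0.3770… + 4 = 3.6229…
  H = 60 × 3.6229… = 217.377…° → H = 217.4°
= HSL(217.4°, 25.5%, 53.1%)


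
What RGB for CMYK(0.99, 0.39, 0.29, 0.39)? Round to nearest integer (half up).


R = 255 × (1-C) × (1-K) = 255 × 0.01 × 0.61 = 1.5555 → 2
G = 255 × (1-M) × (1-K) = 255 × 0.61 × 0.61 = 94.8855 → 95
B = 255 × (1-Y) × (1-K) = 255 × 0.71 × 0.61 = 110.4405 → 110
= RGB(2, 95, 110)


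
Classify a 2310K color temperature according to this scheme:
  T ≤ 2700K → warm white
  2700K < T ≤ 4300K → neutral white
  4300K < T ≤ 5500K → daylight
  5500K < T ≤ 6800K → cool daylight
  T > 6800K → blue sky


Temperature: 2310K
2310K ≤ 2700K → warm white
Classification: warm white


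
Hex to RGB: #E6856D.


E6 → 230 (R)
85 → 133 (G)
6D → 109 (B)
= RGB(230, 133, 109)


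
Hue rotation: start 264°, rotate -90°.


New hue = (H + rotation) mod 360
New hue = (264 -90) mod 360
= 174 mod 360
= 174°


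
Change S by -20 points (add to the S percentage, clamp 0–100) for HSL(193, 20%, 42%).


Original S = 20%
Adjustment = -20 percentage points
New S = 20 + (-20) = 0
Clamp to [0, 100] → 0
= HSL(193°, 0%, 42%)


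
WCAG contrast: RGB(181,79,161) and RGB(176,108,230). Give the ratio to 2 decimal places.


Linearize each sRGB channel c=v/255: c/12.92 if c ≤ 0.04045 else ((c+0.055)/1.055)^2.4
L = 0.2126×R_lin + 0.7152×G_lin + 0.0722×B_lin
Color 1 (181,79,161):
  R=181: 181/255≈0.7098 > 0.04045 → ((0.7098+0.055)/1.055)^2.4 ≈ 0.46208
  G=79: 79/255≈0.3098 > 0.04045 → ((0.3098+0.055)/1.055)^2.4 ≈ 0.07819
  B=161: 161/255≈0.6314 > 0.04045 → ((0.6314+0.055)/1.055)^2.4 ≈ 0.35640
  L1 = 0.2126×0.46208 + 0.7152×0.07819 + 0.0722×0.35640 ≈ 0.17989
Color 2 (176,108,230):
  R=176: 176/255≈0.6902 > 0.04045 → ((0.6902+0.055)/1.055)^2.4 ≈ 0.43415
  G=108: 108/255≈0.4235 > 0.04045 → ((0.4235+0.055)/1.055)^2.4 ≈ 0.14996
  B=230: 230/255≈0.9020 > 0.04045 → ((0.9020+0.055)/1.055)^2.4 ≈ 0.79130
  L2 = 0.2126×0.43415 + 0.7152×0.14996 + 0.0722×0.79130 ≈ 0.25668
Lighter = 0.25668, Darker = 0.17989
Ratio = (L_lighter + 0.05) / (L_darker + 0.05)
Ratio = (0.25668 + 0.05) / (0.17989 + 0.05) = 0.30668 / 0.22989 ≈ 1.3341
Ratio ≈ 1.33:1


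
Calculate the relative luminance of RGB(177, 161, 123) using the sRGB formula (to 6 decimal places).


Linearize each channel (sRGB transfer function): c = v/255; c_lin = c/12.92 if c ≤ 0.04045, else ((c+0.055)/1.055)^2.4
  R: 177/255 ≈ 0.694118 > 0.04045 → ((0.694118+0.055)/1.055)^2.4 ≈ 0.439657
  G: 161/255 ≈ 0.631373 > 0.04045 → ((0.631373+0.055)/1.055)^2.4 ≈ 0.356400
  B: 123/255 ≈ 0.482353 > 0.04045 → ((0.482353+0.055)/1.055)^2.4 ≈ 0.198069
R_lin = 0.439657, G_lin = 0.356400, B_lin = 0.198069
L = 0.2126×R + 0.7152×G + 0.0722×B
L = 0.2126×0.439657 + 0.7152×0.356400 + 0.0722×0.198069
L ≈ 0.362669


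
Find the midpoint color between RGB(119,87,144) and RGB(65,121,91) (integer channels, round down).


Midpoint: each channel = ⌊(C₁+C₂)/2⌋
R: ⌊(119+65)/2⌋ = 92
G: ⌊(87+121)/2⌋ = 104
B: ⌊(144+91)/2⌋ = 117
= RGB(92, 104, 117)


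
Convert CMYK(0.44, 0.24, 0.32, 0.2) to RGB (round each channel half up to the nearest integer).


R = 255 × (1-C) × (1-K) = 255 × 0.56 × 0.80 = 114.24 → 114
G = 255 × (1-M) × (1-K) = 255 × 0.76 × 0.80 = 155.04 → 155
B = 255 × (1-Y) × (1-K) = 255 × 0.68 × 0.80 = 138.72 → 139
= RGB(114, 155, 139)


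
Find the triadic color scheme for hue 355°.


Triadic: equally spaced at 120° intervals
H1 = 355°
H2 = (355 + 120) mod 360 = 115°
H3 = (355 + 240) mod 360 = 235°
Triadic = 355°, 115°, 235°


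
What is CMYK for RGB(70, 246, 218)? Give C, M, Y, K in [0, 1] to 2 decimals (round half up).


R'=70/255≈0.2745, G'=246/255≈0.9647, B'=218/255≈0.8549
K = 1 - max(R',G',B') = 1 - 246/255 = 9/255 = 0.03529… → 0.04
(1-R'-K)/(1-K) simplifies to (max-R)/max with max = 246:
C = (246-70)/246 = 176/246 = 0.71544… → 0.72
M = (246-246)/246 = 0/246 = 0 → 0.00
Y = (246-218)/246 = 28/246 = 0.11382… → 0.11
= CMYK(0.72, 0.00, 0.11, 0.04)


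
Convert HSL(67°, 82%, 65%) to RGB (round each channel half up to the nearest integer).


H=67°, S=0.82, L=0.65
C = (1-|2L-1|)×S = (1-|0.30|)×0.82 = 0.574
H' = H/60 = 67/60 ≈ 1.1167; X = C×(1-|H' mod 2 - 1|) ≈ 0.5070
m = L - C/2 = 0.65 - 0.287 = 0.363
Sector ⌊H'⌋ = 1 → (R',G',B') = (≈0.5070, 0.574, 0.0)
RGB = ((R'+m)×255, (G'+m)×255, (B'+m)×255) = (221.8585, 238.935, 92.565)
Round half up → RGB(222, 239, 93)


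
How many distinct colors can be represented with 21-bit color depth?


Colors = 2^bits = 2^21
= 2,097,152 colors


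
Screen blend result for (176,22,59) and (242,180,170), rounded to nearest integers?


Screen: C = 255 - (255-A)×(255-B)/255, rounded to nearest integer
R: 255 - (255-176)×(255-242)/255 = 255 - 1027/255 ≈ 255 - 4.027 = 250.973 → 251
G: 255 - (255-22)×(255-180)/255 = 255 - 17475/255 ≈ 255 - 68.529 = 186.471 → 186
B: 255 - (255-59)×(255-170)/255 = 255 - 16660/255 ≈ 255 - 65.333 = 189.667 → 190
= RGB(251, 186, 190)


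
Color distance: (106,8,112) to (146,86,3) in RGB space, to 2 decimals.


d = √[(R₁-R₂)² + (G₁-G₂)² + (B₁-B₂)²]
d = √[(106-146)² + (8-86)² + (112-3)²]
d = √[1600 + 6084 + 11881]
d = √19565
d ≈ 139.87


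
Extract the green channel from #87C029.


Color: #87C029
R = 87 = 135
G = C0 = 192
B = 29 = 41
Green = 192


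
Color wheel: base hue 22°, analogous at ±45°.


Base hue: 22°
Left analog: (22 - 45) mod 360 = 337°
Right analog: (22 + 45) mod 360 = 67°
Analogous hues = 337° and 67°


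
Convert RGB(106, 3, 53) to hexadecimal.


R = 106 → 6A (hex)
G = 3 → 03 (hex)
B = 53 → 35 (hex)
Hex = #6A0335


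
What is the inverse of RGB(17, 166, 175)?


Invert: (255-R, 255-G, 255-B)
R: 255-17 = 238
G: 255-166 = 89
B: 255-175 = 80
= RGB(238, 89, 80)


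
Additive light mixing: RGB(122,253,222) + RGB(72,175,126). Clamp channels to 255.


Additive: each channel = min(255, C₁+C₂)
R: 122+72 = 194 → 194
G: 253+175 = 428 → 255
B: 222+126 = 348 → 255
= RGB(194, 255, 255)


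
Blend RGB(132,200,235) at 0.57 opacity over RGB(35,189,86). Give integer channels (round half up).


C = α×F + (1-α)×B, with 1-α = 0.43
R: 0.57×132 + 0.43×35 = 75.24 + 15.05 = 90.29 → 90
G: 0.57×200 + 0.43×189 = 114.00 + 81.27 = 195.27 → 195
B: 0.57×235 + 0.43×86 = 133.95 + 36.98 = 170.93 → 171
= RGB(90, 195, 171)


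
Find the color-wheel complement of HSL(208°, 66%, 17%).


Complement = opposite side of color wheel = hue + 180°
H' = (208 + 180) mod 360 = 28°
S and L unchanged.
= HSL(28°, 66%, 17%)


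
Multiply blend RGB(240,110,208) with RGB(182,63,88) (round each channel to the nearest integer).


Multiply: C = A×B/255, rounded to nearest integer
R: 240×182/255 = 43680/255 ≈ 171.294 → 171
G: 110×63/255 = 6930/255 ≈ 27.176 → 27
B: 208×88/255 = 18304/255 ≈ 71.780 → 72
= RGB(171, 27, 72)


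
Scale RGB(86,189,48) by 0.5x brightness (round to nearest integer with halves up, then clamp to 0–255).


Multiply each channel by 0.5, round half up, clamp to [0, 255]
R: 86×0.5 = 43
G: 189×0.5 = 94.5 → round → 95
B: 48×0.5 = 24
= RGB(43, 95, 24)


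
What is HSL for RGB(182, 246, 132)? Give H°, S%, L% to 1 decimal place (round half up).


Normalize: R'=182/255≈0.7137, G'=246/255≈0.9647, B'=132/255≈0.5176
Max=246/255, Min=132/255, Δ=Max-Min=114/255
L = (Max+Min)/2 = (246+132)/510 = 378/510 = 0.74117… → L = 74.1%
L > 0.5 → S = Δ/(2-Max-Min) = 114/(510-246-132) = 114/132 = 0.86363… → S = 86.4%
(the 1/255 factors cancel in S and H, so raw channel differences can be used)
Max is G' → H = 60 × ((B-R)/Δ + 2) = 60 × ((132-182)/114 + 2)
  -50/114 + 2 = -0.4385… + 2 = 1.5614…
  H = 60 × 1.5614… = 93.684…° → H = 93.7°
= HSL(93.7°, 86.4%, 74.1%)


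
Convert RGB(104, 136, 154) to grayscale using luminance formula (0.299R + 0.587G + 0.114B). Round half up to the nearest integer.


Gray = 0.299×R + 0.587×G + 0.114×B
Gray = 0.299×104 + 0.587×136 + 0.114×154
Gray = 31.096 + 79.832 + 17.556
Gray = 128.484 → round half up → 128
Gray = 128


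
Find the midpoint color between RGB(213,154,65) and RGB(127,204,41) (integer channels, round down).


Midpoint: each channel = ⌊(C₁+C₂)/2⌋
R: ⌊(213+127)/2⌋ = 170
G: ⌊(154+204)/2⌋ = 179
B: ⌊(65+41)/2⌋ = 53
= RGB(170, 179, 53)


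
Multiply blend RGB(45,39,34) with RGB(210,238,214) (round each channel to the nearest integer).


Multiply: C = A×B/255, rounded to nearest integer
R: 45×210/255 = 9450/255 ≈ 37.059 → 37
G: 39×238/255 = 9282/255 ≈ 36.400 → 36
B: 34×214/255 = 7276/255 ≈ 28.533 → 29
= RGB(37, 36, 29)


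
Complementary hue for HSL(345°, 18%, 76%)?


Complement = opposite side of color wheel = hue + 180°
H' = (345 + 180) mod 360 = 165°
S and L unchanged.
= HSL(165°, 18%, 76%)


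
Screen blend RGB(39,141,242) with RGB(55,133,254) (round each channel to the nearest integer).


Screen: C = 255 - (255-A)×(255-B)/255, rounded to nearest integer
R: 255 - (255-39)×(255-55)/255 = 255 - 43200/255 ≈ 255 - 169.412 = 85.588 → 86
G: 255 - (255-141)×(255-133)/255 = 255 - 13908/255 ≈ 255 - 54.541 = 200.459 → 200
B: 255 - (255-242)×(255-254)/255 = 255 - 13/255 ≈ 255 - 0.051 = 254.949 → 255
= RGB(86, 200, 255)


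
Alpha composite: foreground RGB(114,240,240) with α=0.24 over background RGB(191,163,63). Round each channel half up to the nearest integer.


C = α×F + (1-α)×B, with 1-α = 0.76
R: 0.24×114 + 0.76×191 = 27.36 + 145.16 = 172.52 → 173
G: 0.24×240 + 0.76×163 = 57.60 + 123.88 = 181.48 → 181
B: 0.24×240 + 0.76×63 = 57.60 + 47.88 = 105.48 → 105
= RGB(173, 181, 105)


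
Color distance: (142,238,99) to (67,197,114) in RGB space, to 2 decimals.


d = √[(R₁-R₂)² + (G₁-G₂)² + (B₁-B₂)²]
d = √[(142-67)² + (238-197)² + (99-114)²]
d = √[5625 + 1681 + 225]
d = √7531
d ≈ 86.78


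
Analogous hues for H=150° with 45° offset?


Base hue: 150°
Left analog: (150 - 45) mod 360 = 105°
Right analog: (150 + 45) mod 360 = 195°
Analogous hues = 105° and 195°


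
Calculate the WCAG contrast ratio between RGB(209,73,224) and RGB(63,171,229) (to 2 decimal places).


Linearize each sRGB channel c=v/255: c/12.92 if c ≤ 0.04045 else ((c+0.055)/1.055)^2.4
L = 0.2126×R_lin + 0.7152×G_lin + 0.0722×B_lin
Color 1 (209,73,224):
  R=209: 209/255≈0.8196 > 0.04045 → ((0.8196+0.055)/1.055)^2.4 ≈ 0.63760
  G=73: 73/255≈0.2863 > 0.04045 → ((0.2863+0.055)/1.055)^2.4 ≈ 0.06663
  B=224: 224/255≈0.8784 > 0.04045 → ((0.8784+0.055)/1.055)^2.4 ≈ 0.74540
  L1 = 0.2126×0.63760 + 0.7152×0.06663 + 0.0722×0.74540 ≈ 0.23702
Color 2 (63,171,229):
  R=63: 63/255≈0.2471 > 0.04045 → ((0.2471+0.055)/1.055)^2.4 ≈ 0.04971
  G=171: 171/255≈0.6706 > 0.04045 → ((0.6706+0.055)/1.055)^2.4 ≈ 0.40724
  B=229: 229/255≈0.8980 > 0.04045 → ((0.8980+0.055)/1.055)^2.4 ≈ 0.78354
  L2 = 0.2126×0.04971 + 0.7152×0.40724 + 0.0722×0.78354 ≈ 0.35840
Lighter = 0.35840, Darker = 0.23702
Ratio = (L_lighter + 0.05) / (L_darker + 0.05)
Ratio = (0.35840 + 0.05) / (0.23702 + 0.05) = 0.40840 / 0.28702 ≈ 1.4229
Ratio ≈ 1.42:1


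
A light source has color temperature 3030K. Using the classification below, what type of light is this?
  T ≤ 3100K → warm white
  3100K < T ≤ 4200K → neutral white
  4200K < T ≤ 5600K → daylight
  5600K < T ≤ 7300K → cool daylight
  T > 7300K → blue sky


Temperature: 3030K
3030K ≤ 3100K → warm white
Classification: warm white


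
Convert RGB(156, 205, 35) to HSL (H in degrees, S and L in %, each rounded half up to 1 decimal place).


Normalize: R'=156/255≈0.6118, G'=205/255≈0.8039, B'=35/255≈0.1373
Max=205/255, Min=35/255, Δ=Max-Min=170/255
L = (Max+Min)/2 = (205+35)/510 = 240/510 = 0.47058… → L = 47.1%
L ≤ 0.5 → S = Δ/(Max+Min) = 170/(205+35) = 170/240 = 0.70833… → S = 70.8%
(the 1/255 factors cancel in S and H, so raw channel differences can be used)
Max is G' → H = 60 × ((B-R)/Δ + 2) = 60 × ((35-156)/170 + 2)
  -121/170 + 2 = -0.7117… + 2 = 1.2882…
  H = 60 × 1.2882… = 77.294…° → H = 77.3°
= HSL(77.3°, 70.8%, 47.1%)


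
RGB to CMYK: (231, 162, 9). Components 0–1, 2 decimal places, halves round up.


R'=231/255≈0.9059, G'=162/255≈0.6353, B'=9/255≈0.0353
K = 1 - max(R',G',B') = 1 - 231/255 = 24/255 = 0.09411… → 0.09
(1-R'-K)/(1-K) simplifies to (max-R)/max with max = 231:
C = (231-231)/231 = 0/231 = 0 → 0.00
M = (231-162)/231 = 69/231 = 0.29870… → 0.30
Y = (231-9)/231 = 222/231 = 0.96103… → 0.96
= CMYK(0.00, 0.30, 0.96, 0.09)


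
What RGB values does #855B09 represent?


85 → 133 (R)
5B → 91 (G)
09 → 9 (B)
= RGB(133, 91, 9)


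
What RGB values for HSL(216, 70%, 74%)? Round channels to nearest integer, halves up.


H=216°, S=0.70, L=0.74
C = (1-|2L-1|)×S = (1-|0.48|)×0.70 = 0.364
H' = H/60 = 216/60 ≈ 3.6000; X = C×(1-|H' mod 2 - 1|) = 0.1456
m = L - C/2 = 0.74 - 0.182 = 0.558
Sector ⌊H'⌋ = 3 → (R',G',B') = (0.0, 0.1456, 0.364)
RGB = ((R'+m)×255, (G'+m)×255, (B'+m)×255) = (142.29, 179.418, 235.11)
Round half up → RGB(142, 179, 235)


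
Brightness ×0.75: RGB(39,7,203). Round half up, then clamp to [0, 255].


Multiply each channel by 0.75, round half up, clamp to [0, 255]
R: 39×0.75 = 29.25 → round → 29
G: 7×0.75 = 5.25 → round → 5
B: 203×0.75 = 152.25 → round → 152
= RGB(29, 5, 152)


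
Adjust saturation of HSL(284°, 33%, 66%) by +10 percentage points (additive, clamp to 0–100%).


Original S = 33%
Adjustment = +10 percentage points
New S = 33 + (10) = 43
Clamp to [0, 100] → 43
= HSL(284°, 43%, 66%)


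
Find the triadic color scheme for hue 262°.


Triadic: equally spaced at 120° intervals
H1 = 262°
H2 = (262 + 120) mod 360 = 22°
H3 = (262 + 240) mod 360 = 142°
Triadic = 262°, 22°, 142°


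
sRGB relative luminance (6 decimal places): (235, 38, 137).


Linearize each channel (sRGB transfer function): c = v/255; c_lin = c/12.92 if c ≤ 0.04045, else ((c+0.055)/1.055)^2.4
  R: 235/255 ≈ 0.921569 > 0.04045 → ((0.921569+0.055)/1.055)^2.4 ≈ 0.830770
  G: 38/255 ≈ 0.149020 > 0.04045 → ((0.149020+0.055)/1.055)^2.4 ≈ 0.019382
  B: 137/255 ≈ 0.537255 > 0.04045 → ((0.537255+0.055)/1.055)^2.4 ≈ 0.250158
R_lin = 0.830770, G_lin = 0.019382, B_lin = 0.250158
L = 0.2126×R + 0.7152×G + 0.0722×B
L = 0.2126×0.830770 + 0.7152×0.019382 + 0.0722×0.250158
L ≈ 0.208545


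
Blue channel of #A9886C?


Color: #A9886C
R = A9 = 169
G = 88 = 136
B = 6C = 108
Blue = 108


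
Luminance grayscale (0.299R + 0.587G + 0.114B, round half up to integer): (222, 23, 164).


Gray = 0.299×R + 0.587×G + 0.114×B
Gray = 0.299×222 + 0.587×23 + 0.114×164
Gray = 66.378 + 13.501 + 18.696
Gray = 98.575 → round half up → 99
Gray = 99


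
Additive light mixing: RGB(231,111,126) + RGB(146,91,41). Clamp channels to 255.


Additive: each channel = min(255, C₁+C₂)
R: 231+146 = 377 → 255
G: 111+91 = 202 → 202
B: 126+41 = 167 → 167
= RGB(255, 202, 167)


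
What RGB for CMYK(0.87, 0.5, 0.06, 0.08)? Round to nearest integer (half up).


R = 255 × (1-C) × (1-K) = 255 × 0.13 × 0.92 = 30.498 → 30
G = 255 × (1-M) × (1-K) = 255 × 0.50 × 0.92 = 117.3 → 117
B = 255 × (1-Y) × (1-K) = 255 × 0.94 × 0.92 = 220.524 → 221
= RGB(30, 117, 221)


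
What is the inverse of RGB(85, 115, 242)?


Invert: (255-R, 255-G, 255-B)
R: 255-85 = 170
G: 255-115 = 140
B: 255-242 = 13
= RGB(170, 140, 13)


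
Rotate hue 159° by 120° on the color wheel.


New hue = (H + rotation) mod 360
New hue = (159 + 120) mod 360
= 279 mod 360
= 279°


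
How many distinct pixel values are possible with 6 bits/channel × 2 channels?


Total bits = 6 bits/channel × 2 channels = 12 bits
Distinct pixel values = 2^12
= 4,096 pixel values


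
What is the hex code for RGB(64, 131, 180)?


R = 64 → 40 (hex)
G = 131 → 83 (hex)
B = 180 → B4 (hex)
Hex = #4083B4


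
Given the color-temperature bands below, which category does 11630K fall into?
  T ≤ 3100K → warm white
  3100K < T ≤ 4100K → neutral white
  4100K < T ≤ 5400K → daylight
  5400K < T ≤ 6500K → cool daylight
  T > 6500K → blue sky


Temperature: 11630K
11630K > 6500K → blue sky
Classification: blue sky


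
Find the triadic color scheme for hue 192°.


Triadic: equally spaced at 120° intervals
H1 = 192°
H2 = (192 + 120) mod 360 = 312°
H3 = (192 + 240) mod 360 = 72°
Triadic = 192°, 312°, 72°


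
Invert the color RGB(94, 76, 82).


Invert: (255-R, 255-G, 255-B)
R: 255-94 = 161
G: 255-76 = 179
B: 255-82 = 173
= RGB(161, 179, 173)


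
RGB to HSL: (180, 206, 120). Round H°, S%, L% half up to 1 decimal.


Normalize: R'=180/255≈0.7059, G'=206/255≈0.8078, B'=120/255≈0.4706
Max=206/255, Min=120/255, Δ=Max-Min=86/255
L = (Max+Min)/2 = (206+120)/510 = 326/510 = 0.63921… → L = 63.9%
L > 0.5 → S = Δ/(2-Max-Min) = 86/(510-206-120) = 86/184 = 0.46739… → S = 46.7%
(the 1/255 factors cancel in S and H, so raw channel differences can be used)
Max is G' → H = 60 × ((B-R)/Δ + 2) = 60 × ((120-180)/86 + 2)
  -60/86 + 2 = -0.6976… + 2 = 1.3023…
  H = 60 × 1.3023… = 78.139…° → H = 78.1°
= HSL(78.1°, 46.7%, 63.9%)


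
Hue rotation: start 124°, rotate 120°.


New hue = (H + rotation) mod 360
New hue = (124 + 120) mod 360
= 244 mod 360
= 244°


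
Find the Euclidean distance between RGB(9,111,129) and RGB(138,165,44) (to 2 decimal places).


d = √[(R₁-R₂)² + (G₁-G₂)² + (B₁-B₂)²]
d = √[(9-138)² + (111-165)² + (129-44)²]
d = √[16641 + 2916 + 7225]
d = √26782
d ≈ 163.65


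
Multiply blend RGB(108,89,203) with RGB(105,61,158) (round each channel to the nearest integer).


Multiply: C = A×B/255, rounded to nearest integer
R: 108×105/255 = 11340/255 ≈ 44.471 → 44
G: 89×61/255 = 5429/255 ≈ 21.290 → 21
B: 203×158/255 = 32074/255 ≈ 125.780 → 126
= RGB(44, 21, 126)


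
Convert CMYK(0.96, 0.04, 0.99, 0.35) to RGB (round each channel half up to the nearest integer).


R = 255 × (1-C) × (1-K) = 255 × 0.04 × 0.65 = 6.63 → 7
G = 255 × (1-M) × (1-K) = 255 × 0.96 × 0.65 = 159.12 → 159
B = 255 × (1-Y) × (1-K) = 255 × 0.01 × 0.65 = 1.6575 → 2
= RGB(7, 159, 2)


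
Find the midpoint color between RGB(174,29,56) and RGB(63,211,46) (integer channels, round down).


Midpoint: each channel = ⌊(C₁+C₂)/2⌋
R: ⌊(174+63)/2⌋ = 118
G: ⌊(29+211)/2⌋ = 120
B: ⌊(56+46)/2⌋ = 51
= RGB(118, 120, 51)


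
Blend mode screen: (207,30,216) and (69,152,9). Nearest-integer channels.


Screen: C = 255 - (255-A)×(255-B)/255, rounded to nearest integer
R: 255 - (255-207)×(255-69)/255 = 255 - 8928/255 ≈ 255 - 35.012 = 219.988 → 220
G: 255 - (255-30)×(255-152)/255 = 255 - 23175/255 ≈ 255 - 90.882 = 164.118 → 164
B: 255 - (255-216)×(255-9)/255 = 255 - 9594/255 ≈ 255 - 37.624 = 217.376 → 217
= RGB(220, 164, 217)


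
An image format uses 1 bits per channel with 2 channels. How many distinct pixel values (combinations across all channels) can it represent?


Total bits = 1 bits/channel × 2 channels = 2 bits
Distinct pixel values = 2^2
= 4 pixel values


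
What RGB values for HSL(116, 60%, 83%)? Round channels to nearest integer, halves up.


H=116°, S=0.60, L=0.83
C = (1-|2L-1|)×S = (1-|0.66|)×0.60 = 0.204
H' = H/60 = 116/60 ≈ 1.9333; X = C×(1-|H' mod 2 - 1|) = 0.0136
m = L - C/2 = 0.83 - 0.102 = 0.728
Sector ⌊H'⌋ = 1 → (R',G',B') = (0.0136, 0.204, 0.0)
RGB = ((R'+m)×255, (G'+m)×255, (B'+m)×255) = (189.108, 237.66, 185.64)
Round half up → RGB(189, 238, 186)


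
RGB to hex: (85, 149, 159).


R = 85 → 55 (hex)
G = 149 → 95 (hex)
B = 159 → 9F (hex)
Hex = #55959F


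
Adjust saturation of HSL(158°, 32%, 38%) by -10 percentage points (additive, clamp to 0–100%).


Original S = 32%
Adjustment = -10 percentage points
New S = 32 + (-10) = 22
Clamp to [0, 100] → 22
= HSL(158°, 22%, 38%)


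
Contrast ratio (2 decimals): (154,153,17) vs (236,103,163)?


Linearize each sRGB channel c=v/255: c/12.92 if c ≤ 0.04045 else ((c+0.055)/1.055)^2.4
L = 0.2126×R_lin + 0.7152×G_lin + 0.0722×B_lin
Color 1 (154,153,17):
  R=154: 154/255≈0.6039 > 0.04045 → ((0.6039+0.055)/1.055)^2.4 ≈ 0.32314
  G=153: 153/255≈0.6000 > 0.04045 → ((0.6000+0.055)/1.055)^2.4 ≈ 0.31855
  B=17: 17/255≈0.0667 > 0.04045 → ((0.0667+0.055)/1.055)^2.4 ≈ 0.00561
  L1 = 0.2126×0.32314 + 0.7152×0.31855 + 0.0722×0.00561 ≈ 0.29693
Color 2 (236,103,163):
  R=236: 236/255≈0.9255 > 0.04045 → ((0.9255+0.055)/1.055)^2.4 ≈ 0.83880
  G=103: 103/255≈0.4039 > 0.04045 → ((0.4039+0.055)/1.055)^2.4 ≈ 0.13563
  B=163: 163/255≈0.6392 > 0.04045 → ((0.6392+0.055)/1.055)^2.4 ≈ 0.36625
  L2 = 0.2126×0.83880 + 0.7152×0.13563 + 0.0722×0.36625 ≈ 0.30178
Lighter = 0.30178, Darker = 0.29693
Ratio = (L_lighter + 0.05) / (L_darker + 0.05)
Ratio = (0.30178 + 0.05) / (0.29693 + 0.05) = 0.35178 / 0.34693 ≈ 1.0140
Ratio ≈ 1.01:1


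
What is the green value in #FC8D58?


Color: #FC8D58
R = FC = 252
G = 8D = 141
B = 58 = 88
Green = 141


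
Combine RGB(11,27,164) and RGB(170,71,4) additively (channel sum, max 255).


Additive: each channel = min(255, C₁+C₂)
R: 11+170 = 181 → 181
G: 27+71 = 98 → 98
B: 164+4 = 168 → 168
= RGB(181, 98, 168)


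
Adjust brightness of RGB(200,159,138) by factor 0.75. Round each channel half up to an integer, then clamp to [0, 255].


Multiply each channel by 0.75, round half up, clamp to [0, 255]
R: 200×0.75 = 150
G: 159×0.75 = 119.25 → round → 119
B: 138×0.75 = 103.5 → round → 104
= RGB(150, 119, 104)


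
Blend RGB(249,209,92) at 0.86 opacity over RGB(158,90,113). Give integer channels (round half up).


C = α×F + (1-α)×B, with 1-α = 0.14
R: 0.86×249 + 0.14×158 = 214.14 + 22.12 = 236.26 → 236
G: 0.86×209 + 0.14×90 = 179.74 + 12.60 = 192.34 → 192
B: 0.86×92 + 0.14×113 = 79.12 + 15.82 = 94.94 → 95
= RGB(236, 192, 95)


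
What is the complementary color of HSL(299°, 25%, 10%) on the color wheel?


Complement = opposite side of color wheel = hue + 180°
H' = (299 + 180) mod 360 = 119°
S and L unchanged.
= HSL(119°, 25%, 10%)


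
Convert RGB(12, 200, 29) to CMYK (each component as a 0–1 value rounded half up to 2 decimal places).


R'=12/255≈0.0471, G'=200/255≈0.7843, B'=29/255≈0.1137
K = 1 - max(R',G',B') = 1 - 200/255 = 55/255 = 0.21568… → 0.22
(1-R'-K)/(1-K) simplifies to (max-R)/max with max = 200:
C = (200-12)/200 = 188/200 = 0.94 → 0.94
M = (200-200)/200 = 0/200 = 0 → 0.00
Y = (200-29)/200 = 171/200 = 0.855 → 0.86
= CMYK(0.94, 0.00, 0.86, 0.22)


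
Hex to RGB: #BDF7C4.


BD → 189 (R)
F7 → 247 (G)
C4 → 196 (B)
= RGB(189, 247, 196)


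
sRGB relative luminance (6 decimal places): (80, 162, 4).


Linearize each channel (sRGB transfer function): c = v/255; c_lin = c/12.92 if c ≤ 0.04045, else ((c+0.055)/1.055)^2.4
  R: 80/255 ≈ 0.313725 > 0.04045 → ((0.313725+0.055)/1.055)^2.4 ≈ 0.080220
  G: 162/255 ≈ 0.635294 > 0.04045 → ((0.635294+0.055)/1.055)^2.4 ≈ 0.361307
  B: 4/255 ≈ 0.015686 ≤ 0.04045 → 0.015686/12.92 ≈ 0.001214
R_lin = 0.080220, G_lin = 0.361307, B_lin = 0.001214
L = 0.2126×R + 0.7152×G + 0.0722×B
L = 0.2126×0.080220 + 0.7152×0.361307 + 0.0722×0.001214
L ≈ 0.275549


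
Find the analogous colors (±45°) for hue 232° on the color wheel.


Base hue: 232°
Left analog: (232 - 45) mod 360 = 187°
Right analog: (232 + 45) mod 360 = 277°
Analogous hues = 187° and 277°


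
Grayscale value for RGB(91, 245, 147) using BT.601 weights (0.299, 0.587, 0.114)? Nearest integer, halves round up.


Gray = 0.299×R + 0.587×G + 0.114×B
Gray = 0.299×91 + 0.587×245 + 0.114×147
Gray = 27.209 + 143.815 + 16.758
Gray = 187.782 → round half up → 188
Gray = 188


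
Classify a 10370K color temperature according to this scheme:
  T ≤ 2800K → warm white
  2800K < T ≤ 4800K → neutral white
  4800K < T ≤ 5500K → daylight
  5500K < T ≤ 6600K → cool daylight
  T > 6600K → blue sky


Temperature: 10370K
10370K > 6600K → blue sky
Classification: blue sky


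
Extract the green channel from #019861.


Color: #019861
R = 01 = 1
G = 98 = 152
B = 61 = 97
Green = 152


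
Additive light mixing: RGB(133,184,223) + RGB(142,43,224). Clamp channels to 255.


Additive: each channel = min(255, C₁+C₂)
R: 133+142 = 275 → 255
G: 184+43 = 227 → 227
B: 223+224 = 447 → 255
= RGB(255, 227, 255)


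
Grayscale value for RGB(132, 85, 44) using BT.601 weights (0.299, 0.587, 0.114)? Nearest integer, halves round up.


Gray = 0.299×R + 0.587×G + 0.114×B
Gray = 0.299×132 + 0.587×85 + 0.114×44
Gray = 39.468 + 49.895 + 5.016
Gray = 94.379 → round half up → 94
Gray = 94


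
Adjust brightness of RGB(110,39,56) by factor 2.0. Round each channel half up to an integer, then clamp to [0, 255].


Multiply each channel by 2.0, round half up, clamp to [0, 255]
R: 110×2.0 = 220
G: 39×2.0 = 78
B: 56×2.0 = 112
= RGB(220, 78, 112)
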